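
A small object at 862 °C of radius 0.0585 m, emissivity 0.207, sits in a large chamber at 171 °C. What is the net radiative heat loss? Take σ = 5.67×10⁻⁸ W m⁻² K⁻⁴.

A = 4πr² = 4π × (0.0585)² = 0.0430 m².
Convert: 862 °C = 1135 K; 171 °C = 444 K.
Q = εσA(T⁴ − T_s⁴). T⁴ − T_s⁴ = (1135)⁴ − (444)⁴ = 1.66×10^12 − 3.89×10^10 = 1.62×10^12 K⁴.
Q = 0.207 × 5.67×10⁻⁸ × 0.0430 × 1.62×10^12 = 818 W.

Q ≈ 818 W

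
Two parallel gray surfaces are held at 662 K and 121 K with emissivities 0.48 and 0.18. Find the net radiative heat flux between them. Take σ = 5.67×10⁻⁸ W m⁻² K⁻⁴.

For two large parallel gray plates, q = σ(T₁⁴ − T₂⁴) / (1/ε₁ + 1/ε₂ − 1).
1/ε₁ + 1/ε₂ − 1 = 1/0.48 + 1/0.18 − 1 = 6.639.
T₁⁴ − T₂⁴ = 1.92×10^11 − 2.14×10^8 = 1.92×10^11 K⁴.
q = 5.67×10⁻⁸ × 1.92×10^11 / 6.639 = 1640 W/m².

q ≈ 1640 W/m²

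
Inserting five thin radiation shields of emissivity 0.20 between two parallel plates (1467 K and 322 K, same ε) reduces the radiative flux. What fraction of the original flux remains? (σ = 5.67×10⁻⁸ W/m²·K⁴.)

With N identical shields there are N+1 = 6 gaps in series, each with the same radiative resistance, so the flux falls to 1/(N+1) of its unshielded value.

ratio ≈ 0.167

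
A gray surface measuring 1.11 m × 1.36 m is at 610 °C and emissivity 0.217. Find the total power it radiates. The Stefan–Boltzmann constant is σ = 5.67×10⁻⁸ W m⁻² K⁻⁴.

A = 1.11 × 1.36 = 1.51 m².
610 °C = 883 K.
P = εσAT⁴ = 0.217 × 5.67×10⁻⁸ × 1.51 × (883)⁴ = 0.217 × 5.67×10⁻⁸ × 1.51 × 6.08×10^11.
P = 11300 W.

P ≈ 11300 W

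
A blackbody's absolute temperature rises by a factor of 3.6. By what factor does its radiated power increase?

factor ≈ 168

P ∝ T⁴, so the power scales as (3.6)⁴ = 168.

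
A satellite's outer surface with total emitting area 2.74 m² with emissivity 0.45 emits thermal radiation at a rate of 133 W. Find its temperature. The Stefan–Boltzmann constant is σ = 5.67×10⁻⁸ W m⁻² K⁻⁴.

T ≈ 209 K

From P = εσAT⁴, T = (P / εσA)^(1/4) = (133 / (0.45 × 5.67×10⁻⁸ × 2.74))^(1/4).
T = (1.90×10^9)^(1/4) = 209 K.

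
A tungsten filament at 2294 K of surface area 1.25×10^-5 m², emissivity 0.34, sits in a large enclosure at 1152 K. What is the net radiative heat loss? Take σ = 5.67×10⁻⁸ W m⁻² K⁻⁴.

Q ≈ 6.25 W

Q = εσA(T⁴ − T_s⁴). T⁴ − T_s⁴ = (2294)⁴ − (1152)⁴ = 2.77×10^13 − 1.76×10^12 = 2.59×10^13 K⁴.
Q = 0.34 × 5.67×10⁻⁸ × 1.25×10^-5 × 2.59×10^13 = 6.25 W.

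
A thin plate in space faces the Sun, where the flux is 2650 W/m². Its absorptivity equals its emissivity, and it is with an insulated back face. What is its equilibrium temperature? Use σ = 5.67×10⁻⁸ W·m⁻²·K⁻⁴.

Absorbed flux αS = emitted flux εσT⁴ (one radiating face); with α = ε, T = (S/σ)^(1/4).
T = (2650 / 5.67×10⁻⁸)^(1/4) = (4.67×10^10)^(1/4).
T = 465 K.

T ≈ 465 K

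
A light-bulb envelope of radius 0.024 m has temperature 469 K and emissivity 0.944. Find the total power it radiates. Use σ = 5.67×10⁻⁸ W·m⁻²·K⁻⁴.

P ≈ 18.7 W

A = 4πr² = 4π × (0.024)² = 7.24×10^-3 m².
Stefan–Boltzmann: P = εσAT⁴ = 0.944 × 5.67×10⁻⁸ × 7.24×10^-3 × (469)⁴ = 0.944 × 5.67×10⁻⁸ × 7.24×10^-3 × 4.84×10^10.
P = 18.7 W.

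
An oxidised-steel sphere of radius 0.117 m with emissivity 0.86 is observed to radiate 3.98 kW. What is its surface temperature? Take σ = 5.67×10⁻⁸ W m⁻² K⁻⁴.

T ≈ 830 K

A = 4πr² = 4π × (0.117)² = 0.172 m².
From P = εσAT⁴, T = (P / εσA)^(1/4) = (3980 / (0.86 × 5.67×10⁻⁸ × 0.172))^(1/4).
T = (4.74×10^11)^(1/4) = 830 K.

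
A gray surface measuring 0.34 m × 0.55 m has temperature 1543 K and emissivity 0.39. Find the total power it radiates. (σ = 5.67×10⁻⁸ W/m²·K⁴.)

A = 0.34 × 0.55 = 0.187 m².
Stefan–Boltzmann: P = εσAT⁴ = 0.39 × 5.67×10⁻⁸ × 0.187 × (1543)⁴ = 0.39 × 5.67×10⁻⁸ × 0.187 × 5.67×10^12.
P = 23400 W.

P ≈ 23400 W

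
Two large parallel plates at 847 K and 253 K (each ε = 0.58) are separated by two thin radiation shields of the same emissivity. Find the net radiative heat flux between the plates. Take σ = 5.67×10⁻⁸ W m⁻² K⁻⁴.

q ≈ 3940 W/m²

Each of the 3 gaps contributes resistance (2/ε − 1) = 2/0.58 − 1 = 2.448; total = 7.345.
q = σ(T₁⁴ − T₂⁴) / 7.345 = 5.67×10⁻⁸ × 5.11×10^11 / 7.345 = 3940 W/m².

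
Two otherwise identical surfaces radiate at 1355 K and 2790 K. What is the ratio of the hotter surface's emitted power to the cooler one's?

ratio ≈ 18.0

P ∝ T⁴, so the ratio is (2790/1355)⁴ = (2.059)⁴ = 18.0.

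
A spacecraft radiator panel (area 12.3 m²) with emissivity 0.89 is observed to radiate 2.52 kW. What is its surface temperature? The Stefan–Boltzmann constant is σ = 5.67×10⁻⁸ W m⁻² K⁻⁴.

From P = εσAT⁴, T = (P / εσA)^(1/4) = (2520 / (0.89 × 5.67×10⁻⁸ × 12.3))^(1/4).
T = (4.06×10^9)^(1/4) = 252 K.

T ≈ 252 K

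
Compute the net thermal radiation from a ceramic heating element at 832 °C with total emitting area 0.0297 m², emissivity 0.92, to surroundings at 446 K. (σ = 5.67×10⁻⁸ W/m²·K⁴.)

Q ≈ 2250 W

Convert: 832 °C = 1105 K.
Q = εσA(T⁴ − T_s⁴). T⁴ − T_s⁴ = (1105)⁴ − (446)⁴ = 1.49×10^12 − 3.96×10^10 = 1.45×10^12 K⁴.
Q = 0.92 × 5.67×10⁻⁸ × 0.0297 × 1.45×10^12 = 2250 W.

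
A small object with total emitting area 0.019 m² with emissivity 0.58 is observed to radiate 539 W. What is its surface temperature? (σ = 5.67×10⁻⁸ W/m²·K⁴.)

T ≈ 964 K

From P = εσAT⁴, T = (P / εσA)^(1/4) = (539 / (0.58 × 5.67×10⁻⁸ × 0.0190))^(1/4).
T = (8.63×10^11)^(1/4) = 964 K.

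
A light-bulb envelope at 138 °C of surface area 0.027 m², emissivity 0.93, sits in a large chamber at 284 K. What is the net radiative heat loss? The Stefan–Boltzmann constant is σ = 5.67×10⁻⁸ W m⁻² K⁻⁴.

Convert: 138 °C = 411 K.
Q = εσA(T⁴ − T_s⁴). T⁴ − T_s⁴ = (411)⁴ − (284)⁴ = 2.85×10^10 − 6.51×10^9 = 2.20×10^10 K⁴.
Q = 0.93 × 5.67×10⁻⁸ × 0.0270 × 2.20×10^10 = 31.4 W.

Q ≈ 31.4 W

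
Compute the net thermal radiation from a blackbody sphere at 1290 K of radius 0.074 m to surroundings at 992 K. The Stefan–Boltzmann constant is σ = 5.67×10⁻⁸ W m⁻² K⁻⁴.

A = 4πr² = 4π × (0.074)² = 0.0688 m².
Q = σA(T⁴ − T_s⁴). T⁴ − T_s⁴ = (1290)⁴ − (992)⁴ = 2.77×10^12 − 9.68×10^11 = 1.80×10^12 K⁴.
Q = 5.67×10⁻⁸ × 0.0688 × 1.80×10^12 = 7030 W.

Q ≈ 7030 W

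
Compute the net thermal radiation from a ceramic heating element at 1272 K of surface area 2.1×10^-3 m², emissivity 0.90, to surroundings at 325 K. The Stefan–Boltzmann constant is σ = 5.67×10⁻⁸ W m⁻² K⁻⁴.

Q ≈ 279 W

Q = εσA(T⁴ − T_s⁴). T⁴ − T_s⁴ = (1272)⁴ − (325)⁴ = 2.62×10^12 − 1.12×10^10 = 2.61×10^12 K⁴.
Q = 0.90 × 5.67×10⁻⁸ × 2.10×10^-3 × 2.61×10^12 = 279 W.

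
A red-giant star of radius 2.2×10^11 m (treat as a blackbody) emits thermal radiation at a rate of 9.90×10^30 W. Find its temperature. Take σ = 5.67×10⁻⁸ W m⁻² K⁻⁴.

A = 4πr² = 4π × (2.2×10^11)² = 6.08×10^23 m².
From P = σAT⁴, T = (P / σA)^(1/4) = (9.90×10^30 / (5.67×10⁻⁸ × 6.08×10^23))^(1/4).
T = (2.87×10^14)^(1/4) = 4120 K.

T ≈ 4120 K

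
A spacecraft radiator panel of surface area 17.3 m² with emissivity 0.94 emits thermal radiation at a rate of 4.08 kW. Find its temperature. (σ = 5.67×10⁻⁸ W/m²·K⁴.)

From P = εσAT⁴, T = (P / εσA)^(1/4) = (4080 / (0.94 × 5.67×10⁻⁸ × 17.3))^(1/4).
T = (4.42×10^9)^(1/4) = 258 K.

T ≈ 258 K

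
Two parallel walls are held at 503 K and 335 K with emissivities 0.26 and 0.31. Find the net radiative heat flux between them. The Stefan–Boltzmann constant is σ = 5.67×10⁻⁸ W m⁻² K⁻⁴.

For two large parallel gray plates, q = σ(T₁⁴ − T₂⁴) / (1/ε₁ + 1/ε₂ − 1).
1/ε₁ + 1/ε₂ − 1 = 1/0.26 + 1/0.31 − 1 = 6.072.
T₁⁴ − T₂⁴ = 6.40×10^10 − 1.26×10^10 = 5.14×10^10 K⁴.
q = 5.67×10⁻⁸ × 5.14×10^10 / 6.072 = 480 W/m².

q ≈ 480 W/m²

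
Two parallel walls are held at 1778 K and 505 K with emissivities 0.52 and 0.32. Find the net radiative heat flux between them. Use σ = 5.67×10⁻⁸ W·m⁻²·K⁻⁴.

For two large parallel gray plates, q = σ(T₁⁴ − T₂⁴) / (1/ε₁ + 1/ε₂ − 1).
1/ε₁ + 1/ε₂ − 1 = 1/0.52 + 1/0.32 − 1 = 4.048.
T₁⁴ − T₂⁴ = 9.99×10^12 − 6.50×10^10 = 9.93×10^12 K⁴.
q = 5.67×10⁻⁸ × 9.93×10^12 / 4.048 = 1.39×10^5 W/m².

q ≈ 1.39×10^5 W/m²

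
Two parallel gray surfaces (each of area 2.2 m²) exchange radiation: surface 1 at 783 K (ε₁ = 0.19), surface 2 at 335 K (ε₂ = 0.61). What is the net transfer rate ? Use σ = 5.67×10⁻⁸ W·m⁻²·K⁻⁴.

For two large parallel gray plates, q = σ(T₁⁴ − T₂⁴) / (1/ε₁ + 1/ε₂ − 1).
1/ε₁ + 1/ε₂ − 1 = 1/0.19 + 1/0.61 − 1 = 5.903.
T₁⁴ − T₂⁴ = 3.76×10^11 − 1.26×10^10 = 3.63×10^11 K⁴.
q = 5.67×10⁻⁸ × 3.63×10^11 / 5.903 = 3490 W/m².
Q = q·A = 3490 × 2.2 = 7680 W.

Q ≈ 7680 W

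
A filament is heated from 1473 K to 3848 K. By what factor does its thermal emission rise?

ratio ≈ 46.6

P ∝ T⁴, so the ratio is (3848/1473)⁴ = (2.612)⁴ = 46.6.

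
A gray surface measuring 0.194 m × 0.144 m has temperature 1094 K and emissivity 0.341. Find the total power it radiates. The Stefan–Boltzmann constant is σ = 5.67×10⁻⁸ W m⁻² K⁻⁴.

A = 0.194 × 0.144 = 0.0279 m².
Stefan–Boltzmann: P = εσAT⁴ = 0.341 × 5.67×10⁻⁸ × 0.0279 × (1094)⁴ = 0.341 × 5.67×10⁻⁸ × 0.0279 × 1.43×10^12.
P = 774 W.

P ≈ 774 W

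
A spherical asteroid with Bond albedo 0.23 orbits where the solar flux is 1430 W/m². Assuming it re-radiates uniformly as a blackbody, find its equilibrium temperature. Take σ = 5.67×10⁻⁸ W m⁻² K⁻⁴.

Power absorbed = (1−a)S·πR²; power emitted = 4πR²σT⁴. Equating and cancelling πR²:
T = ((1−a)S / 4σ)^(1/4) = (1100 / (4 × 5.67×10⁻⁸))^(1/4) = (4.85×10^9)^(1/4).
T = 264 K.

T ≈ 264 K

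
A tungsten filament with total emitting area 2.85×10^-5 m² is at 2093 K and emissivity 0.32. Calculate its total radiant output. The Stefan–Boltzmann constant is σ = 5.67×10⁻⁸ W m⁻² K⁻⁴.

P = εσAT⁴ = 0.32 × 5.67×10⁻⁸ × 2.85×10^-5 × (2093)⁴ = 0.32 × 5.67×10⁻⁸ × 2.85×10^-5 × 1.92×10^13.
P = 9.92 W.

P ≈ 9.92 W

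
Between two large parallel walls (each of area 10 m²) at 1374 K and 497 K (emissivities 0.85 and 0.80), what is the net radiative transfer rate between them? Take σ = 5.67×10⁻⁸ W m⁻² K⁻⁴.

Q ≈ 1.39×10^6 W

For two large parallel gray plates, q = σ(T₁⁴ − T₂⁴) / (1/ε₁ + 1/ε₂ − 1).
1/ε₁ + 1/ε₂ − 1 = 1/0.85 + 1/0.80 − 1 = 1.426.
T₁⁴ − T₂⁴ = 3.56×10^12 − 6.10×10^10 = 3.50×10^12 K⁴.
q = 5.67×10⁻⁸ × 3.50×10^12 / 1.426 = 1.39×10^5 W/m².
Q = q·A = 1.39×10^5 × 10 = 1.39×10^6 W.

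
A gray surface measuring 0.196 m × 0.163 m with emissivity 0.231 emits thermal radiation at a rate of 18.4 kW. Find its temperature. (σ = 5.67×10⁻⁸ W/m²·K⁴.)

T ≈ 2580 K

A = 0.196 × 0.163 = 0.0319 m².
From P = εσAT⁴, T = (P / εσA)^(1/4) = (18400 / (0.231 × 5.67×10⁻⁸ × 0.0319))^(1/4).
T = (4.40×10^13)^(1/4) = 2580 K.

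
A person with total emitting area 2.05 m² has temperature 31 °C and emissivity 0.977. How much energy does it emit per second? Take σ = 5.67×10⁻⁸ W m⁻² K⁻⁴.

31 °C = 304 K.
Stefan–Boltzmann: P = εσAT⁴ = 0.977 × 5.67×10⁻⁸ × 2.05 × (304)⁴ = 0.977 × 5.67×10⁻⁸ × 2.05 × 8.54×10^9.
P = 970 W.

P ≈ 970 W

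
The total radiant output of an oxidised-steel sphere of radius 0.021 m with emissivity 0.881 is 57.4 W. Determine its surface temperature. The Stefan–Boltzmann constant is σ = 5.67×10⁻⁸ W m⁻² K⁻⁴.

A = 4πr² = 4π × (0.021)² = 5.54×10^-3 m².
From P = εσAT⁴, T = (P / εσA)^(1/4) = (57.4 / (0.881 × 5.67×10⁻⁸ × 5.54×10^-3))^(1/4).
T = (2.07×10^11)^(1/4) = 675 K.

T ≈ 675 K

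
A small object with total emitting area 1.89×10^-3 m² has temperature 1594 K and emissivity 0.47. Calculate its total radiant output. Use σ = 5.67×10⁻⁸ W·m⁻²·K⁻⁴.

Stefan–Boltzmann: P = εσAT⁴ = 0.47 × 5.67×10⁻⁸ × 1.89×10^-3 × (1594)⁴ = 0.47 × 5.67×10⁻⁸ × 1.89×10^-3 × 6.46×10^12.
P = 325 W.

P ≈ 325 W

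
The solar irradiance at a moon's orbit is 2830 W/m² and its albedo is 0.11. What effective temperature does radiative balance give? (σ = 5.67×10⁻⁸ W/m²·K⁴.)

Power absorbed = (1−a)S·πR²; power emitted = 4πR²σT⁴. Equating and cancelling πR²:
T = ((1−a)S / 4σ)^(1/4) = (2520 / (4 × 5.67×10⁻⁸))^(1/4) = (1.11×10^10)^(1/4).
T = 325 K.

T ≈ 325 K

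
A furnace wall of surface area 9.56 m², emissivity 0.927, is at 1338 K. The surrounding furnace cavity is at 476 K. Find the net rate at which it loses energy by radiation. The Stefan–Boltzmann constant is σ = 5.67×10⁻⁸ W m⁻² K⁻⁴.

Q ≈ 1.58×10^6 W

Q = εσA(T⁴ − T_s⁴). T⁴ − T_s⁴ = (1338)⁴ − (476)⁴ = 3.20×10^12 − 5.13×10^10 = 3.15×10^12 K⁴.
Q = 0.927 × 5.67×10⁻⁸ × 9.56 × 3.15×10^12 = 1.58×10^6 W.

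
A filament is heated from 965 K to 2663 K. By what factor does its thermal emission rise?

P ∝ T⁴, so the ratio is (2663/965)⁴ = (2.760)⁴ = 58.0.

ratio ≈ 58.0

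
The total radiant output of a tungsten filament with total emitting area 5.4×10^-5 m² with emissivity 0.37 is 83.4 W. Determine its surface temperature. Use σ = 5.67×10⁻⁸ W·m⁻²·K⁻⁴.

From P = εσAT⁴, T = (P / εσA)^(1/4) = (83.4 / (0.37 × 5.67×10⁻⁸ × 5.40×10^-5))^(1/4).
T = (7.36×10^13)^(1/4) = 2930 K.

T ≈ 2930 K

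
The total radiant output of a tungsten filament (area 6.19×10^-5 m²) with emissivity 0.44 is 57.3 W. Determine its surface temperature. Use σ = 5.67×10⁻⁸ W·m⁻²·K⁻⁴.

T ≈ 2470 K

From P = εσAT⁴, T = (P / εσA)^(1/4) = (57.3 / (0.44 × 5.67×10⁻⁸ × 6.19×10^-5))^(1/4).
T = (3.71×10^13)^(1/4) = 2470 K.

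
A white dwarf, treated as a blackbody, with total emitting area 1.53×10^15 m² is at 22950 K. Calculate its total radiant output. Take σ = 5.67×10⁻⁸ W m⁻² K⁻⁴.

P = σAT⁴ = 5.67×10⁻⁸ × 1.53×10^15 × (22950)⁴ = 5.67×10⁻⁸ × 1.53×10^15 × 2.77×10^17.
P = 2.41×10^25 W.

P ≈ 2.41×10^25 W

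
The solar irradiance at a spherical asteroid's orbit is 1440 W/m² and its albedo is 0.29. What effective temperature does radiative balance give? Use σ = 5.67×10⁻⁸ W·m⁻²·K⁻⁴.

T ≈ 259 K

Power absorbed = (1−a)S·πR²; power emitted = 4πR²σT⁴. Equating and cancelling πR²:
T = ((1−a)S / 4σ)^(1/4) = (1020 / (4 × 5.67×10⁻⁸))^(1/4) = (4.51×10^9)^(1/4).
T = 259 K.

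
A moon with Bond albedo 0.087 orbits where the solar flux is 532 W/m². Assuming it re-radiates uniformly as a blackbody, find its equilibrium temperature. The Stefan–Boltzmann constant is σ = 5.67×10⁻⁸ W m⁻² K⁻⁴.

Power absorbed = (1−a)S·πR²; power emitted = 4πR²σT⁴. Equating and cancelling πR²:
T = ((1−a)S / 4σ)^(1/4) = (486 / (4 × 5.67×10⁻⁸))^(1/4) = (2.14×10^9)^(1/4).
T = 215 K.

T ≈ 215 K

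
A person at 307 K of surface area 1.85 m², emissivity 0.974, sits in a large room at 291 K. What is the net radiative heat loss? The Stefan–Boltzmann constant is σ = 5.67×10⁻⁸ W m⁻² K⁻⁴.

Q = εσA(T⁴ − T_s⁴). T⁴ − T_s⁴ = (307)⁴ − (291)⁴ = 8.88×10^9 − 7.17×10^9 = 1.71×10^9 K⁴.
Q = 0.974 × 5.67×10⁻⁸ × 1.85 × 1.71×10^9 = 175 W.

Q ≈ 175 W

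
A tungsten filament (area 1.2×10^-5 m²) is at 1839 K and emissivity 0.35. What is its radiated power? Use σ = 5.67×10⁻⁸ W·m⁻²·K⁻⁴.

Stefan–Boltzmann: P = εσAT⁴ = 0.35 × 5.67×10⁻⁸ × 1.20×10^-5 × (1839)⁴ = 0.35 × 5.67×10⁻⁸ × 1.20×10^-5 × 1.14×10^13.
P = 2.72 W.

P ≈ 2.72 W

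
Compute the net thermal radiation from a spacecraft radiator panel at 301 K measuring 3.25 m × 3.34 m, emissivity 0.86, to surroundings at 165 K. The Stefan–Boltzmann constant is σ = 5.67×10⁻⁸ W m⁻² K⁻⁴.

A = 3.25 × 3.34 = 10.9 m².
Q = εσA(T⁴ − T_s⁴). T⁴ − T_s⁴ = (301)⁴ − (165)⁴ = 8.21×10^9 − 7.41×10^8 = 7.47×10^9 K⁴.
Q = 0.86 × 5.67×10⁻⁸ × 10.9 × 7.47×10^9 = 3950 W.

Q ≈ 3950 W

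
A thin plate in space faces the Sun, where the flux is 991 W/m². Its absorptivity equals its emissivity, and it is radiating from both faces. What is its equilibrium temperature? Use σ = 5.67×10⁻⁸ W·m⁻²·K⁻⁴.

T ≈ 306 K

Absorbed flux αS = emitted flux 2εσT⁴ per unit area; with α = ε this gives T = (S/2σ)^(1/4).
T = (991 / (2 × 5.67×10⁻⁸))^(1/4) = (8.74×10^9)^(1/4).
T = 306 K.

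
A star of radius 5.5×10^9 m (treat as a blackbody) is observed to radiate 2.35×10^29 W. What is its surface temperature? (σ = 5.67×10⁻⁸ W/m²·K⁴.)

A = 4πr² = 4π × (5.5×10^9)² = 3.80×10^20 m².
From P = σAT⁴, T = (P / σA)^(1/4) = (2.35×10^29 / (5.67×10⁻⁸ × 3.80×10^20))^(1/4).
T = (1.09×10^16)^(1/4) = 10200 K.

T ≈ 10200 K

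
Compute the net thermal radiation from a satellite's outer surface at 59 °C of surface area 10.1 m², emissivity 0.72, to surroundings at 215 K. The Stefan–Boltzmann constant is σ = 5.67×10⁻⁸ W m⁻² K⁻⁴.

Q ≈ 4130 W

Convert: 59 °C = 332 K.
Q = εσA(T⁴ − T_s⁴). T⁴ − T_s⁴ = (332)⁴ − (215)⁴ = 1.21×10^10 − 2.14×10^9 = 1.00×10^10 K⁴.
Q = 0.72 × 5.67×10⁻⁸ × 10.1 × 1.00×10^10 = 4130 W.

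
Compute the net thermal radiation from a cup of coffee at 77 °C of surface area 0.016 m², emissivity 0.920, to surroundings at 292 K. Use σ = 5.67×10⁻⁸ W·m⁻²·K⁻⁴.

Convert: 77 °C = 350 K.
Q = εσA(T⁴ − T_s⁴). T⁴ − T_s⁴ = (350)⁴ − (292)⁴ = 1.50×10^10 − 7.27×10^9 = 7.74×10^9 K⁴.
Q = 0.920 × 5.67×10⁻⁸ × 0.0160 × 7.74×10^9 = 6.46 W.

Q ≈ 6.46 W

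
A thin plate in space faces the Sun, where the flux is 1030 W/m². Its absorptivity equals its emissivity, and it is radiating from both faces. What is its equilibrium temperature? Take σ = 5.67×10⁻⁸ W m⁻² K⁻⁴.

T ≈ 309 K

Absorbed flux αS = emitted flux 2εσT⁴ per unit area; with α = ε this gives T = (S/2σ)^(1/4).
T = (1030 / (2 × 5.67×10⁻⁸))^(1/4) = (9.08×10^9)^(1/4).
T = 309 K.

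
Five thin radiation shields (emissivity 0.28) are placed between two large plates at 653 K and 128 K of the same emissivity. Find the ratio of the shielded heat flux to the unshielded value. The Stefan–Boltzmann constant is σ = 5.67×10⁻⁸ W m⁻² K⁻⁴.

With N identical shields there are N+1 = 6 gaps in series, each with the same radiative resistance, so the flux falls to 1/(N+1) of its unshielded value.

ratio ≈ 0.167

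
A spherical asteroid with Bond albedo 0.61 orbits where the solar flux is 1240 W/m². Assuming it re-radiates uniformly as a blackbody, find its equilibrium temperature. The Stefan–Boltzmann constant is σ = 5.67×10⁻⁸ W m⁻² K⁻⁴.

T ≈ 215 K

Power absorbed = (1−a)S·πR²; power emitted = 4πR²σT⁴. Equating and cancelling πR²:
T = ((1−a)S / 4σ)^(1/4) = (484 / (4 × 5.67×10⁻⁸))^(1/4) = (2.13×10^9)^(1/4).
T = 215 K.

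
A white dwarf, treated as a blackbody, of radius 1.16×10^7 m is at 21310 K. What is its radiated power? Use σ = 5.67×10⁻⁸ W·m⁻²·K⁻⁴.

A = 4πr² = 4π × (1.16×10^7)² = 1.69×10^15 m².
P = σAT⁴ = 5.67×10⁻⁸ × 1.69×10^15 × (21310)⁴ = 5.67×10⁻⁸ × 1.69×10^15 × 2.06×10^17.
P = 1.98×10^25 W.

P ≈ 1.98×10^25 W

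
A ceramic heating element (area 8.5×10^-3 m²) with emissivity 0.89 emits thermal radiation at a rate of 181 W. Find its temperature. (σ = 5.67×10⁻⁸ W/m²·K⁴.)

T ≈ 806 K

From P = εσAT⁴, T = (P / εσA)^(1/4) = (181 / (0.89 × 5.67×10⁻⁸ × 8.50×10^-3))^(1/4).
T = (4.22×10^11)^(1/4) = 806 K.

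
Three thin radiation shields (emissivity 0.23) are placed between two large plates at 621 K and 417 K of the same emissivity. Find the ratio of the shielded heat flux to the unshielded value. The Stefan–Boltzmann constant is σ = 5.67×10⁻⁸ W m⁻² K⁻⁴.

With N identical shields there are N+1 = 4 gaps in series, each with the same radiative resistance, so the flux falls to 1/(N+1) of its unshielded value.

ratio ≈ 0.250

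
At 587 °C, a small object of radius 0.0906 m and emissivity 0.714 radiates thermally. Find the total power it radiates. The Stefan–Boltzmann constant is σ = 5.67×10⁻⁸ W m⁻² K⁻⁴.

P ≈ 2280 W

A = 4πr² = 4π × (0.0906)² = 0.103 m².
587 °C = 860 K.
P = εσAT⁴ = 0.714 × 5.67×10⁻⁸ × 0.103 × (860)⁴ = 0.714 × 5.67×10⁻⁸ × 0.103 × 5.47×10^11.
P = 2280 W.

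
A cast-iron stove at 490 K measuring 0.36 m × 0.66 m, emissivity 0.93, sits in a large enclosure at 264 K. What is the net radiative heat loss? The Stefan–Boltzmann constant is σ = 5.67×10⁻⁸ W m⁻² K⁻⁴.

Q ≈ 661 W

A = 0.36 × 0.66 = 0.238 m².
Q = εσA(T⁴ − T_s⁴). T⁴ − T_s⁴ = (490)⁴ − (264)⁴ = 5.76×10^10 − 4.86×10^9 = 5.28×10^10 K⁴.
Q = 0.93 × 5.67×10⁻⁸ × 0.238 × 5.28×10^10 = 661 W.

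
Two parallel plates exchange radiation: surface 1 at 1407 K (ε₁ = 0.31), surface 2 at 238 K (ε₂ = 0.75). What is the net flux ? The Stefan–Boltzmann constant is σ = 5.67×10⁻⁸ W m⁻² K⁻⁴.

q ≈ 62400 W/m²

For two large parallel gray plates, q = σ(T₁⁴ − T₂⁴) / (1/ε₁ + 1/ε₂ − 1).
1/ε₁ + 1/ε₂ − 1 = 1/0.31 + 1/0.75 − 1 = 3.559.
T₁⁴ − T₂⁴ = 3.92×10^12 − 3.21×10^9 = 3.92×10^12 K⁴.
q = 5.67×10⁻⁸ × 3.92×10^12 / 3.559 = 62400 W/m².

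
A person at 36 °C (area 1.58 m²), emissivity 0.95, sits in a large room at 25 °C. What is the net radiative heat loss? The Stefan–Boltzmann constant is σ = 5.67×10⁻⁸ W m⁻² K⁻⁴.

Convert: 36 °C = 309 K; 25 °C = 298 K.
Q = εσA(T⁴ − T_s⁴). T⁴ − T_s⁴ = (309)⁴ − (298)⁴ = 9.12×10^9 − 7.89×10^9 = 1.23×10^9 K⁴.
Q = 0.95 × 5.67×10⁻⁸ × 1.58 × 1.23×10^9 = 105 W.

Q ≈ 105 W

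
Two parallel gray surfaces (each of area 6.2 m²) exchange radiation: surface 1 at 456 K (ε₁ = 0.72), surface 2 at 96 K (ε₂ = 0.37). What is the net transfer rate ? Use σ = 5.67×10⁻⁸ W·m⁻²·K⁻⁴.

Q ≈ 4910 W

For two large parallel gray plates, q = σ(T₁⁴ − T₂⁴) / (1/ε₁ + 1/ε₂ − 1).
1/ε₁ + 1/ε₂ − 1 = 1/0.72 + 1/0.37 − 1 = 3.092.
T₁⁴ − T₂⁴ = 4.32×10^10 − 8.49×10^7 = 4.32×10^10 K⁴.
q = 5.67×10⁻⁸ × 4.32×10^10 / 3.092 = 791 W/m².
Q = q·A = 791 × 6.2 = 4910 W.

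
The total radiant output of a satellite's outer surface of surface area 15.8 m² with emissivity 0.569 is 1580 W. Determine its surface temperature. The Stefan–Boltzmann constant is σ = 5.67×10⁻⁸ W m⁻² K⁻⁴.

T ≈ 236 K

From P = εσAT⁴, T = (P / εσA)^(1/4) = (1580 / (0.569 × 5.67×10⁻⁸ × 15.8))^(1/4).
T = (3.10×10^9)^(1/4) = 236 K.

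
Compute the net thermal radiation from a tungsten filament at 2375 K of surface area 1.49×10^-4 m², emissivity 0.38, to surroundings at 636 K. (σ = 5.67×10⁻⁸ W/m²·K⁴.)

Q = εσA(T⁴ − T_s⁴). T⁴ − T_s⁴ = (2375)⁴ − (636)⁴ = 3.18×10^13 − 1.64×10^11 = 3.17×10^13 K⁴.
Q = 0.38 × 5.67×10⁻⁸ × 1.49×10^-4 × 3.17×10^13 = 102 W.

Q ≈ 102 W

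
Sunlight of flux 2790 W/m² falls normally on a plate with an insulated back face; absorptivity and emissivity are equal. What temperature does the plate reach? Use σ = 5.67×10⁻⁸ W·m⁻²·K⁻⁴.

T ≈ 471 K

Absorbed flux αS = emitted flux εσT⁴ (one radiating face); with α = ε, T = (S/σ)^(1/4).
T = (2790 / 5.67×10⁻⁸)^(1/4) = (4.92×10^10)^(1/4).
T = 471 K.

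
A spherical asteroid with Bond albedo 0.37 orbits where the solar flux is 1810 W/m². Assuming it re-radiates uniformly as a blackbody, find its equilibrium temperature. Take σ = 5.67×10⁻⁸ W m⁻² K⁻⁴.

T ≈ 266 K

Power absorbed = (1−a)S·πR²; power emitted = 4πR²σT⁴. Equating and cancelling πR²:
T = ((1−a)S / 4σ)^(1/4) = (1140 / (4 × 5.67×10⁻⁸))^(1/4) = (5.03×10^9)^(1/4).
T = 266 K.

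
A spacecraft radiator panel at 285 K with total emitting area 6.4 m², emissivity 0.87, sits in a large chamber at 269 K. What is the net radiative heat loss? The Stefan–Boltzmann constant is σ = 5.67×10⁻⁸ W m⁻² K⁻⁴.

Q = εσA(T⁴ − T_s⁴). T⁴ − T_s⁴ = (285)⁴ − (269)⁴ = 6.60×10^9 − 5.24×10^9 = 1.36×10^9 K⁴.
Q = 0.87 × 5.67×10⁻⁸ × 6.40 × 1.36×10^9 = 430 W.

Q ≈ 430 W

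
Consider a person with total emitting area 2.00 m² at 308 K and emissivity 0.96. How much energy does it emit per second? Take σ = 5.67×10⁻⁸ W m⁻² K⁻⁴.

P ≈ 980 W

P = εσAT⁴ = 0.96 × 5.67×10⁻⁸ × 2.00 × (308)⁴ = 0.96 × 5.67×10⁻⁸ × 2.00 × 9.00×10^9.
P = 980 W.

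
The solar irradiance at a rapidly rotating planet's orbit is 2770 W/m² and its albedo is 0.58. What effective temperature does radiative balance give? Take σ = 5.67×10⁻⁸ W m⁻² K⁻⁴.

Power absorbed = (1−a)S·πR²; power emitted = 4πR²σT⁴. Equating and cancelling πR²:
T = ((1−a)S / 4σ)^(1/4) = (1160 / (4 × 5.67×10⁻⁸))^(1/4) = (5.13×10^9)^(1/4).
T = 268 K.

T ≈ 268 K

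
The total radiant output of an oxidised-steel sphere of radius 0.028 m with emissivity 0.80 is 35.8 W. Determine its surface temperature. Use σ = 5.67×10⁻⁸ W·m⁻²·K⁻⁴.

A = 4πr² = 4π × (0.028)² = 9.85×10^-3 m².
From P = εσAT⁴, T = (P / εσA)^(1/4) = (35.8 / (0.80 × 5.67×10⁻⁸ × 9.85×10^-3))^(1/4).
T = (8.01×10^10)^(1/4) = 532 K.

T ≈ 532 K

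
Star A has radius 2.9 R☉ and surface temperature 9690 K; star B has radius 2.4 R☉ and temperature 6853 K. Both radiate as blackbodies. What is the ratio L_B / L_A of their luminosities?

L_B/L_A ≈ 0.171

L = 4πR²σT⁴ ∝ R²T⁴, so L_B/L_A = (2.4/2.9)² × (6853/9690)⁴ = 0.685 × 0.250 = 0.171.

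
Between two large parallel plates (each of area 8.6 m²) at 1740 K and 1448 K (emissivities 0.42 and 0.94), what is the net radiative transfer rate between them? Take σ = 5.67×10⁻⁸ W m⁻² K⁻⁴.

Q ≈ 9.51×10^5 W

For two large parallel gray plates, q = σ(T₁⁴ − T₂⁴) / (1/ε₁ + 1/ε₂ − 1).
1/ε₁ + 1/ε₂ − 1 = 1/0.42 + 1/0.94 − 1 = 2.445.
T₁⁴ − T₂⁴ = 9.17×10^12 − 4.40×10^12 = 4.77×10^12 K⁴.
q = 5.67×10⁻⁸ × 4.77×10^12 / 2.445 = 1.11×10^5 W/m².
Q = q·A = 1.11×10^5 × 8.6 = 9.51×10^5 W.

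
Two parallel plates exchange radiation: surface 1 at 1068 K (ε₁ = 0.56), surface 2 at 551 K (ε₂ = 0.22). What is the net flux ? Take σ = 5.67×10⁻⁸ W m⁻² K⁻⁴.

For two large parallel gray plates, q = σ(T₁⁴ − T₂⁴) / (1/ε₁ + 1/ε₂ − 1).
1/ε₁ + 1/ε₂ − 1 = 1/0.56 + 1/0.22 − 1 = 5.331.
T₁⁴ − T₂⁴ = 1.30×10^12 − 9.22×10^10 = 1.21×10^12 K⁴.
q = 5.67×10⁻⁸ × 1.21×10^12 / 5.331 = 12900 W/m².

q ≈ 12900 W/m²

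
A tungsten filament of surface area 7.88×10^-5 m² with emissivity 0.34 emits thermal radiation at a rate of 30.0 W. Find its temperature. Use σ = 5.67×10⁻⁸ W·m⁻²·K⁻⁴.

From P = εσAT⁴, T = (P / εσA)^(1/4) = (30.0 / (0.34 × 5.67×10⁻⁸ × 7.88×10^-5))^(1/4).
T = (1.97×10^13)^(1/4) = 2110 K.

T ≈ 2110 K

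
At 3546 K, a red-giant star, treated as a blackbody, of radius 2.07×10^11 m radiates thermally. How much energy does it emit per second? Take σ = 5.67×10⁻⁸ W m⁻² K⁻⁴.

A = 4πr² = 4π × (2.07×10^11)² = 5.38×10^23 m².
P = σAT⁴ = 5.67×10⁻⁸ × 5.38×10^23 × (3546)⁴ = 5.67×10⁻⁸ × 5.38×10^23 × 1.58×10^14.
P = 4.83×10^30 W.

P ≈ 4.83×10^30 W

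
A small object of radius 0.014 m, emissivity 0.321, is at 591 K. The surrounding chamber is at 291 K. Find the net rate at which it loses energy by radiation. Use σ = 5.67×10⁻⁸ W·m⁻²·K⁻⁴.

Q ≈ 5.15 W

A = 4πr² = 4π × (0.014)² = 2.46×10^-3 m².
Q = εσA(T⁴ − T_s⁴). T⁴ − T_s⁴ = (591)⁴ − (291)⁴ = 1.22×10^11 − 7.17×10^9 = 1.15×10^11 K⁴.
Q = 0.321 × 5.67×10⁻⁸ × 2.46×10^-3 × 1.15×10^11 = 5.15 W.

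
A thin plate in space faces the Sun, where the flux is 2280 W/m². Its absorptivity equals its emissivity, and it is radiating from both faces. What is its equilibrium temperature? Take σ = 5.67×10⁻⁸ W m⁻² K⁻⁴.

Absorbed flux αS = emitted flux 2εσT⁴ per unit area; with α = ε this gives T = (S/2σ)^(1/4).
T = (2280 / (2 × 5.67×10⁻⁸))^(1/4) = (2.01×10^10)^(1/4).
T = 377 K.

T ≈ 377 K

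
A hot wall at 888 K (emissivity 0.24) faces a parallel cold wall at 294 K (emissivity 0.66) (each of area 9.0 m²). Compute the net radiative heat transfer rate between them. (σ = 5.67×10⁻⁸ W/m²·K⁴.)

Q ≈ 67000 W

For two large parallel gray plates, q = σ(T₁⁴ − T₂⁴) / (1/ε₁ + 1/ε₂ − 1).
1/ε₁ + 1/ε₂ − 1 = 1/0.24 + 1/0.66 − 1 = 4.682.
T₁⁴ − T₂⁴ = 6.22×10^11 − 7.47×10^9 = 6.14×10^11 K⁴.
q = 5.67×10⁻⁸ × 6.14×10^11 / 4.682 = 7440 W/m².
Q = q·A = 7440 × 9.0 = 67000 W.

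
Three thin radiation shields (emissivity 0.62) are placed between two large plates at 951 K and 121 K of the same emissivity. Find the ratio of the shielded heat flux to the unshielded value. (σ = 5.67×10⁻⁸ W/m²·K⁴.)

ratio ≈ 0.250

With N identical shields there are N+1 = 4 gaps in series, each with the same radiative resistance, so the flux falls to 1/(N+1) of its unshielded value.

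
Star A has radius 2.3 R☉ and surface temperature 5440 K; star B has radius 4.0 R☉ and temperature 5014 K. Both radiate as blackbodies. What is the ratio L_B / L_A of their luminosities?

L_B/L_A ≈ 2.18

L = 4πR²σT⁴ ∝ R²T⁴, so L_B/L_A = (4.0/2.3)² × (5014/5440)⁴ = 3.02 × 0.722 = 2.18.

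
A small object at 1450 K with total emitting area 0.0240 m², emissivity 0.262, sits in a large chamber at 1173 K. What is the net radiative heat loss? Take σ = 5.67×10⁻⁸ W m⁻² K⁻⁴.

Q = εσA(T⁴ − T_s⁴). T⁴ − T_s⁴ = (1450)⁴ − (1173)⁴ = 4.42×10^12 − 1.89×10^12 = 2.53×10^12 K⁴.
Q = 0.262 × 5.67×10⁻⁸ × 0.0240 × 2.53×10^12 = 901 W.

Q ≈ 901 W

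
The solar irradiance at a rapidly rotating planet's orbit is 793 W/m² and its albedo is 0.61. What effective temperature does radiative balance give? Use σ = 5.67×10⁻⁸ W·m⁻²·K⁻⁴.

Power absorbed = (1−a)S·πR²; power emitted = 4πR²σT⁴. Equating and cancelling πR²:
T = ((1−a)S / 4σ)^(1/4) = (309 / (4 × 5.67×10⁻⁸))^(1/4) = (1.36×10^9)^(1/4).
T = 192 K.

T ≈ 192 K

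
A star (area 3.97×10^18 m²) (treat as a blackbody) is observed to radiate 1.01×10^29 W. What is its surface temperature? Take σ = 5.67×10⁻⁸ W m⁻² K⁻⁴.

T ≈ 25900 K

From P = σAT⁴, T = (P / σA)^(1/4) = (1.01×10^29 / (5.67×10⁻⁸ × 3.97×10^18))^(1/4).
T = (4.49×10^17)^(1/4) = 25900 K.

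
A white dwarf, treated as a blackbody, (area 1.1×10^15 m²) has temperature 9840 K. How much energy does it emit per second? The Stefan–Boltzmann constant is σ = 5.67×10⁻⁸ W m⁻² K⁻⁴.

P = σAT⁴ = 5.67×10⁻⁸ × 1.10×10^15 × (9840)⁴ = 5.67×10⁻⁸ × 1.10×10^15 × 9.38×10^15.
P = 5.85×10^23 W.

P ≈ 5.85×10^23 W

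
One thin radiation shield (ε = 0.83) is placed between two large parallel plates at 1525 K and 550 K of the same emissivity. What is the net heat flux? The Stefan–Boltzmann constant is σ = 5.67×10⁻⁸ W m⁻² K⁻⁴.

Each of the 2 gaps contributes resistance (2/ε − 1) = 2/0.83 − 1 = 1.410; total = 2.819.
q = σ(T₁⁴ − T₂⁴) / 2.819 = 5.67×10⁻⁸ × 5.32×10^12 / 2.819 = 1.07×10^5 W/m².

q ≈ 1.07×10^5 W/m²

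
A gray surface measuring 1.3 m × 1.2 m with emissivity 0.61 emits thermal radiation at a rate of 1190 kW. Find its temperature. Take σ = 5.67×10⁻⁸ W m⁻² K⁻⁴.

T ≈ 2170 K

A = 1.3 × 1.2 = 1.56 m².
From P = εσAT⁴, T = (P / εσA)^(1/4) = (1.19×10^6 / (0.61 × 5.67×10⁻⁸ × 1.56))^(1/4).
T = (2.21×10^13)^(1/4) = 2170 K.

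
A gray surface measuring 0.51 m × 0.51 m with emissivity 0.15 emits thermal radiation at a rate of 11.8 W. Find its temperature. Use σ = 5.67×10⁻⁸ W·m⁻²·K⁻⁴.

A = 0.51 × 0.51 = 0.260 m².
From P = εσAT⁴, T = (P / εσA)^(1/4) = (11.8 / (0.15 × 5.67×10⁻⁸ × 0.260))^(1/4).
T = (5.33×10^9)^(1/4) = 270 K.

T ≈ 270 K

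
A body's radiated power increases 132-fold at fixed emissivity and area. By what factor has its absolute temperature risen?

factor ≈ 3.39

P ∝ T⁴ ⇒ T ∝ P^(1/4), so T scales by (132)^(1/4) = 3.39.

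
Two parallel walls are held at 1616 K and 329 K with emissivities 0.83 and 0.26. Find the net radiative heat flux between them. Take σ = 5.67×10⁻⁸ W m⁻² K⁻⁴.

For two large parallel gray plates, q = σ(T₁⁴ − T₂⁴) / (1/ε₁ + 1/ε₂ − 1).
1/ε₁ + 1/ε₂ − 1 = 1/0.83 + 1/0.26 − 1 = 4.051.
T₁⁴ − T₂⁴ = 6.82×10^12 − 1.17×10^10 = 6.81×10^12 K⁴.
q = 5.67×10⁻⁸ × 6.81×10^12 / 4.051 = 95300 W/m².

q ≈ 95300 W/m²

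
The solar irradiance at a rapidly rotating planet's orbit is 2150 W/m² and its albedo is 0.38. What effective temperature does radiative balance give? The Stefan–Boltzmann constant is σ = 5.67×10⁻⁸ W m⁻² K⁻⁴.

T ≈ 277 K

Power absorbed = (1−a)S·πR²; power emitted = 4πR²σT⁴. Equating and cancelling πR²:
T = ((1−a)S / 4σ)^(1/4) = (1330 / (4 × 5.67×10⁻⁸))^(1/4) = (5.88×10^9)^(1/4).
T = 277 K.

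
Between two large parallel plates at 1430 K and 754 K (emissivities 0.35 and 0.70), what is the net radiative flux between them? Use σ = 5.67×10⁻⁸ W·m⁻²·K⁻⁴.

q ≈ 66600 W/m²

For two large parallel gray plates, q = σ(T₁⁴ − T₂⁴) / (1/ε₁ + 1/ε₂ − 1).
1/ε₁ + 1/ε₂ − 1 = 1/0.35 + 1/0.70 − 1 = 3.286.
T₁⁴ − T₂⁴ = 4.18×10^12 − 3.23×10^11 = 3.86×10^12 K⁴.
q = 5.67×10⁻⁸ × 3.86×10^12 / 3.286 = 66600 W/m².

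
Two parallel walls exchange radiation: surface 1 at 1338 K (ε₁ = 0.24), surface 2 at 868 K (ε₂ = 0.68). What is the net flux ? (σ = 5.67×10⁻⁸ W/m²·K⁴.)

For two large parallel gray plates, q = σ(T₁⁴ − T₂⁴) / (1/ε₁ + 1/ε₂ − 1).
1/ε₁ + 1/ε₂ − 1 = 1/0.24 + 1/0.68 − 1 = 4.637.
T₁⁴ − T₂⁴ = 3.20×10^12 − 5.68×10^11 = 2.64×10^12 K⁴.
q = 5.67×10⁻⁸ × 2.64×10^12 / 4.637 = 32200 W/m².

q ≈ 32200 W/m²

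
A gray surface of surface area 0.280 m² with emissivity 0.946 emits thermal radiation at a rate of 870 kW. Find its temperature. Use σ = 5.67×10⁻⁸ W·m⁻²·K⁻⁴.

From P = εσAT⁴, T = (P / εσA)^(1/4) = (8.70×10^5 / (0.946 × 5.67×10⁻⁸ × 0.280))^(1/4).
T = (5.79×10^13)^(1/4) = 2760 K.

T ≈ 2760 K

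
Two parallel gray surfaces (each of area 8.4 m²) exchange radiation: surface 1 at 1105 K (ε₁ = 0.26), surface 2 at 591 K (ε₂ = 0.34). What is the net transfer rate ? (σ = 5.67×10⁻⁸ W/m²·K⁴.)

Q ≈ 1.13×10^5 W

For two large parallel gray plates, q = σ(T₁⁴ − T₂⁴) / (1/ε₁ + 1/ε₂ − 1).
1/ε₁ + 1/ε₂ − 1 = 1/0.26 + 1/0.34 − 1 = 5.787.
T₁⁴ − T₂⁴ = 1.49×10^12 − 1.22×10^11 = 1.37×10^12 K⁴.
q = 5.67×10⁻⁸ × 1.37×10^12 / 5.787 = 13400 W/m².
Q = q·A = 13400 × 8.4 = 1.13×10^5 W.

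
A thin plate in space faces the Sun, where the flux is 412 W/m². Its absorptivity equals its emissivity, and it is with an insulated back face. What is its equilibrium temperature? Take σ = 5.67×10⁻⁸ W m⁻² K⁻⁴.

Absorbed flux αS = emitted flux εσT⁴ (one radiating face); with α = ε, T = (S/σ)^(1/4).
T = (412 / 5.67×10⁻⁸)^(1/4) = (7.27×10^9)^(1/4).
T = 292 K.

T ≈ 292 K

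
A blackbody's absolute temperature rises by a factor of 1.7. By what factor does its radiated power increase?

P ∝ T⁴, so the power scales as (1.7)⁴ = 8.35.

factor ≈ 8.35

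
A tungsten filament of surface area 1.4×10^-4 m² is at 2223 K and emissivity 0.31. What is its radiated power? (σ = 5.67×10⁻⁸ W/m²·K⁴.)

P = εσAT⁴ = 0.31 × 5.67×10⁻⁸ × 1.40×10^-4 × (2223)⁴ = 0.31 × 5.67×10⁻⁸ × 1.40×10^-4 × 2.44×10^13.
P = 60.1 W.

P ≈ 60.1 W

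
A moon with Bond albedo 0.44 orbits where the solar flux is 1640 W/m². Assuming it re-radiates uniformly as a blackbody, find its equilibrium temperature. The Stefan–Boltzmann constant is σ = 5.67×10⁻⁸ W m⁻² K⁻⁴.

T ≈ 252 K

Power absorbed = (1−a)S·πR²; power emitted = 4πR²σT⁴. Equating and cancelling πR²:
T = ((1−a)S / 4σ)^(1/4) = (918 / (4 × 5.67×10⁻⁸))^(1/4) = (4.05×10^9)^(1/4).
T = 252 K.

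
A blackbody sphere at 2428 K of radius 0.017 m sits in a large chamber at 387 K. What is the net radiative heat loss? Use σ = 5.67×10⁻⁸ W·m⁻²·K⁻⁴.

A = 4πr² = 4π × (0.017)² = 3.63×10^-3 m².
Q = σA(T⁴ − T_s⁴). T⁴ − T_s⁴ = (2428)⁴ − (387)⁴ = 3.48×10^13 − 2.24×10^10 = 3.47×10^13 K⁴.
Q = 5.67×10⁻⁸ × 3.63×10^-3 × 3.47×10^13 = 7150 W.

Q ≈ 7150 W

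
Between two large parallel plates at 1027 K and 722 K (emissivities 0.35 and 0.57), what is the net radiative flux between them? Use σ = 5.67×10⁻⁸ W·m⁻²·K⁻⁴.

q ≈ 13200 W/m²

For two large parallel gray plates, q = σ(T₁⁴ − T₂⁴) / (1/ε₁ + 1/ε₂ − 1).
1/ε₁ + 1/ε₂ − 1 = 1/0.35 + 1/0.57 − 1 = 3.612.
T₁⁴ − T₂⁴ = 1.11×10^12 − 2.72×10^11 = 8.41×10^11 K⁴.
q = 5.67×10⁻⁸ × 8.41×10^11 / 3.612 = 13200 W/m².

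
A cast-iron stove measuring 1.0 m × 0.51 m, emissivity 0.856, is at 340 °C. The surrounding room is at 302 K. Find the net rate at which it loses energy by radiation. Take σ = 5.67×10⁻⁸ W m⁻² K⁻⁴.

A = 1.0 × 0.51 = 0.510 m².
Convert: 340 °C = 613 K.
Q = εσA(T⁴ − T_s⁴). T⁴ − T_s⁴ = (613)⁴ − (302)⁴ = 1.41×10^11 − 8.32×10^9 = 1.33×10^11 K⁴.
Q = 0.856 × 5.67×10⁻⁸ × 0.510 × 1.33×10^11 = 3290 W.

Q ≈ 3290 W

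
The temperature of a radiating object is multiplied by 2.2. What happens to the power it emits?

P ∝ T⁴, so the power scales as (2.2)⁴ = 23.4.

factor ≈ 23.4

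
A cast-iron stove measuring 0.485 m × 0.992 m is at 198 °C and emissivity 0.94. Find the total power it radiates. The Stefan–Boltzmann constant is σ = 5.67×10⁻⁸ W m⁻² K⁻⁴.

A = 0.485 × 0.992 = 0.481 m².
198 °C = 471 K.
Stefan–Boltzmann: P = εσAT⁴ = 0.94 × 5.67×10⁻⁸ × 0.481 × (471)⁴ = 0.94 × 5.67×10⁻⁸ × 0.481 × 4.92×10^10.
P = 1260 W.

P ≈ 1260 W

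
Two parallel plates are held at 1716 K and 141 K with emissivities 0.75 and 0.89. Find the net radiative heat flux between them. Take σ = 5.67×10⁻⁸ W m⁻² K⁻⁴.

For two large parallel gray plates, q = σ(T₁⁴ − T₂⁴) / (1/ε₁ + 1/ε₂ − 1).
1/ε₁ + 1/ε₂ − 1 = 1/0.75 + 1/0.89 − 1 = 1.457.
T₁⁴ − T₂⁴ = 8.67×10^12 − 3.95×10^8 = 8.67×10^12 K⁴.
q = 5.67×10⁻⁸ × 8.67×10^12 / 1.457 = 3.37×10^5 W/m².

q ≈ 3.37×10^5 W/m²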